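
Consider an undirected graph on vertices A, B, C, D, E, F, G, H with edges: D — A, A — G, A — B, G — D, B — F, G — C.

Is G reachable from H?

H has no edges, so nothing is reachable from it.

No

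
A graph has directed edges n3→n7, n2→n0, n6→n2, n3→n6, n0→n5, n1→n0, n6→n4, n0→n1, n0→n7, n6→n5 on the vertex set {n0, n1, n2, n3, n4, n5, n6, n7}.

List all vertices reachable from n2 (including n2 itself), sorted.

n0, n1, n2, n5, n7

Start at n2.
Its neighbours: n0.
Then their neighbours: n1, n5, n7.
Nothing further is reachable.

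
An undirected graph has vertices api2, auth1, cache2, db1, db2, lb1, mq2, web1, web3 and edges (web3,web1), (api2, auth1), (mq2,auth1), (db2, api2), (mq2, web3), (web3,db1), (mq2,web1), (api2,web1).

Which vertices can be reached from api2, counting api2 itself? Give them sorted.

api2, auth1, db1, db2, mq2, web1, web3

Start at api2.
Its neighbours: auth1, db2, web1.
Then their neighbours: mq2, web3.
Then next layer: db1.
Nothing further is reachable.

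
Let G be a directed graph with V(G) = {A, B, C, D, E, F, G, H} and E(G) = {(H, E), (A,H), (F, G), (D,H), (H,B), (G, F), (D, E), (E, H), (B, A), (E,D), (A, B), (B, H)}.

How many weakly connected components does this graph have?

From A: component {A, B, D, E, H}.
From C: component {C}.
From F: component {F, G}.
That's 3 components.

3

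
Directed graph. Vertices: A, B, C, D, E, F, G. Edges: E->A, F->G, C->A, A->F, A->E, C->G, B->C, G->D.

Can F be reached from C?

Yes

Explore from C.
Distance 1: reach A, G.
Distance 2: reach D, E, F.
Found F.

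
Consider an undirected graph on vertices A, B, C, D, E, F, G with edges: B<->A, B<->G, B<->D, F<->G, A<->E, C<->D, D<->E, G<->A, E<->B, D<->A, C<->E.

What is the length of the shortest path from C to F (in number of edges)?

4

Distance 0: C.
Distance 1: D, E.
Distance 2: A, B.
Distance 3: G.
Distance 4: F — contains F.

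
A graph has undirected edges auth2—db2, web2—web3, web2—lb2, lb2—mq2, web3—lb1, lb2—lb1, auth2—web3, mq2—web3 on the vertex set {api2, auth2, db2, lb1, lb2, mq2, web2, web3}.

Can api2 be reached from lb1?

No

Explore from lb1.
Distance 1: reach lb2, web3.
Distance 2: reach auth2, mq2, web2.
Distance 3: reach db2.
The search is exhausted without reaching api2; it lies in a different component.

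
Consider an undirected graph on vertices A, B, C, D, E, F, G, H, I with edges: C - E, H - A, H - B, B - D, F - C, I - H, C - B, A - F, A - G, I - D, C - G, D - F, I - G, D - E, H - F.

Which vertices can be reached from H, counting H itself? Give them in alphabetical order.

Start at H.
Its neighbours: A, B, F, I.
Then their neighbours: C, D, G.
Then next layer: E.
Every vertex is now reached.

A, B, C, D, E, F, G, H, I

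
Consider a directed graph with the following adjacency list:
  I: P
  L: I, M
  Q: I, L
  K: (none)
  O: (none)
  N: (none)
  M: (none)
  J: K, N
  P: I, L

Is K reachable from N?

N has no outgoing edges, so nothing is reachable from it.

No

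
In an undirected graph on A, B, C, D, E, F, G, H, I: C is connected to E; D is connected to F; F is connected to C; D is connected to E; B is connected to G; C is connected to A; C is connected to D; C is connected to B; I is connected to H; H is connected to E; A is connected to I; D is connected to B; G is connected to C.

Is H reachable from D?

Explore from D.
Distance 1: reach B, C, E, F.
Distance 2: reach A, G, H.
Found H.

Yes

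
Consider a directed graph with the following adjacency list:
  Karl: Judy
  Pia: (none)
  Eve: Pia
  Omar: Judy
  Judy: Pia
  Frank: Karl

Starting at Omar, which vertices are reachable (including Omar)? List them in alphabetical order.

Judy, Omar, Pia

Start at Omar.
Its neighbours: Judy.
Then their neighbours: Pia.
Nothing further is reachable.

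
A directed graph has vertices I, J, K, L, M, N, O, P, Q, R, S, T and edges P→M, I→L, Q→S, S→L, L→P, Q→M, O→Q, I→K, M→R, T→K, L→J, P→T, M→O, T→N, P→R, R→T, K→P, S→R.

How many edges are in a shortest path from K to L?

6

Distance 0: K.
Distance 1: P.
Distance 2: M, R, T.
Distance 3: N, O.
Distance 4: Q.
Distance 5: S.
Distance 6: L — contains L.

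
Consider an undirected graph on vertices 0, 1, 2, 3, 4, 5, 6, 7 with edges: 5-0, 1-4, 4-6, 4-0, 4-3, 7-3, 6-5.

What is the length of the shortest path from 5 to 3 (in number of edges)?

Distance 0: 5.
Distance 1: 0, 6.
Distance 2: 4.
Distance 3: 1, 3 — contains 3.

3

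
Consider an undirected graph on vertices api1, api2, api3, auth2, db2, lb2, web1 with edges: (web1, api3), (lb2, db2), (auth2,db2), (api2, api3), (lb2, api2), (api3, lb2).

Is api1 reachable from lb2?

Explore from lb2.
Distance 1: reach api2, api3, db2.
Distance 2: reach auth2, web1.
The search is exhausted without reaching api1; it lies in a different component.

No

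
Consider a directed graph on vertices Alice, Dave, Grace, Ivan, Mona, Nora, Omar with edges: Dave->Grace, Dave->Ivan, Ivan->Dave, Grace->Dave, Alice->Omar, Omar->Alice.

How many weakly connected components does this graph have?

4

From Alice: component {Alice, Omar}.
From Dave: component {Dave, Grace, Ivan}.
From Mona: component {Mona}.
From Nora: component {Nora}.
That's 4 components.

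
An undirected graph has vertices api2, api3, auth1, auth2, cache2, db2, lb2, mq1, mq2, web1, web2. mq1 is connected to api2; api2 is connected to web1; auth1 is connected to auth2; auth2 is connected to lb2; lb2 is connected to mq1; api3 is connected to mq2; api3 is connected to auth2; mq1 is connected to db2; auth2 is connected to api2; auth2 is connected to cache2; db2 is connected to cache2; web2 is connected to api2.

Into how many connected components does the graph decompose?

From api2: component {api2, api3, auth1, auth2, cache2, db2, lb2, mq1, mq2, web1, web2}.
That's 1 component.

1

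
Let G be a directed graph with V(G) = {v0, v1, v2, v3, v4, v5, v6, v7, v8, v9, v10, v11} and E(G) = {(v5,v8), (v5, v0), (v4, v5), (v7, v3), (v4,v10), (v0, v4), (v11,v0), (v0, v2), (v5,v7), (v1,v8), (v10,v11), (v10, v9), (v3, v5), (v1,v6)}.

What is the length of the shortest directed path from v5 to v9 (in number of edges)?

4

Distance 0: v5.
Distance 1: v0, v7, v8.
Distance 2: v2, v3, v4.
Distance 3: v10.
Distance 4: v9, v11 — contains v9.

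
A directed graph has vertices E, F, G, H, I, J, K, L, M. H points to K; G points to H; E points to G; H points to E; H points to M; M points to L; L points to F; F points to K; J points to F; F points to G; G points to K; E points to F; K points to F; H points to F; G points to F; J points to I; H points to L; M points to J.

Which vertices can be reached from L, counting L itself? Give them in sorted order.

E, F, G, H, I, J, K, L, M

Start at L.
Its neighbours: F.
Then their neighbours: G, K.
Then next layer: H.
Then next layer: E, M.
Then next layer: J.
Then next layer: I.
Every vertex is now reached.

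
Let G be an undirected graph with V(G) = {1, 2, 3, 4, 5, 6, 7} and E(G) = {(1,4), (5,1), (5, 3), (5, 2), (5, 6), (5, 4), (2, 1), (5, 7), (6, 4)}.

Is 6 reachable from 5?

Yes

Explore from 5.
Distance 1: reach 1, 2, 3, 4, 6, 7.
Found 6.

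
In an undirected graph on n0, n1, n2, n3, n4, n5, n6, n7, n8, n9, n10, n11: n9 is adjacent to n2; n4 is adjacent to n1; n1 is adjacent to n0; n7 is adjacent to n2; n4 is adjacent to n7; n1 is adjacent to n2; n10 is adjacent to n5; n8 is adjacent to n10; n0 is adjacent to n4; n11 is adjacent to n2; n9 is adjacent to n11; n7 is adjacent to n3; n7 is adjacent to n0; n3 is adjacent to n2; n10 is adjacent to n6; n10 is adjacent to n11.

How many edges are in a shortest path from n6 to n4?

Distance 0: n6.
Distance 1: n10.
Distance 2: n5, n8, n11.
Distance 3: n2, n9.
Distance 4: n1, n3, n7.
Distance 5: n0, n4 — contains n4.

5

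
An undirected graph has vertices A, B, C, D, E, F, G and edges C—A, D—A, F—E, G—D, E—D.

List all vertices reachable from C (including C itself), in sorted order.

A, C, D, E, F, G

Start at C.
Its neighbours: A.
Then their neighbours: D.
Then next layer: E, G.
Then next layer: F.
Nothing further is reachable.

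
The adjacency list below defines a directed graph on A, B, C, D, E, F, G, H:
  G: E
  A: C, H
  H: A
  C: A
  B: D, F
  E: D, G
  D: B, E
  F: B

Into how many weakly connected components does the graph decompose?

2

From A: component {A, C, H}.
From B: component {B, D, E, F, G}.
That's 2 components.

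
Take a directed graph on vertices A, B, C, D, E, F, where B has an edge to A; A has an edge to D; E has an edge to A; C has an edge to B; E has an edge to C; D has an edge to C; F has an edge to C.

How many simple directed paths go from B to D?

B→A→D

1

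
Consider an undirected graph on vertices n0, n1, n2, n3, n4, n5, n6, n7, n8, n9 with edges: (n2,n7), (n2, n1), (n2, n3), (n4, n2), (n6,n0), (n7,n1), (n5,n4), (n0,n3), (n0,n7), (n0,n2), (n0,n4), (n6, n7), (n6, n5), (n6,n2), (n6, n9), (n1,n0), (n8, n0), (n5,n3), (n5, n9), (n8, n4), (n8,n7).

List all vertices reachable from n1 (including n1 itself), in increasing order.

Start at n1.
Its neighbours: n0, n2, n7.
Then their neighbours: n3, n4, n6, n8.
Then next layer: n5, n9.
Every vertex is now reached.

n0, n1, n2, n3, n4, n5, n6, n7, n8, n9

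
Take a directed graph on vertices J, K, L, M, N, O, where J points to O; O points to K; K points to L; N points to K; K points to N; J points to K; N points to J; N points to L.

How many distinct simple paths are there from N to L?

N→J→K→L
N→J→O→K→L
N→K→L
N→L

4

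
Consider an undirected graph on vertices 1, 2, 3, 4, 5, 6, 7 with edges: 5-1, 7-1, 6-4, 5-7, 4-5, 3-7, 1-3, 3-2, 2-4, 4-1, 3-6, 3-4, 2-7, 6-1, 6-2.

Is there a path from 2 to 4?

Yes

Explore from 2.
Distance 1: reach 3, 4, 6, 7.
Found 4.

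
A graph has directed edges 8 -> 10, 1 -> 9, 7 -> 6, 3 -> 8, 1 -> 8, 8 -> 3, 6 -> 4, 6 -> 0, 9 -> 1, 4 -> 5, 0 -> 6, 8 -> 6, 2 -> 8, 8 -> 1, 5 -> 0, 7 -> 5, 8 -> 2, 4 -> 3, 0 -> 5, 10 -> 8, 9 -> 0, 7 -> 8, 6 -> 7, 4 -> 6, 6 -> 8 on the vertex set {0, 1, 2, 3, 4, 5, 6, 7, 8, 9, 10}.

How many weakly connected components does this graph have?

From 0: component {0, 1, 2, 3, 4, 5, 6, 7, 8, 9, 10}.
That's 1 component.

1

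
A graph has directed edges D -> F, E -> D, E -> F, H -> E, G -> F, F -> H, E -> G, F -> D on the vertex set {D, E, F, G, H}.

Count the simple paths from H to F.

3

H→E→D→F
H→E→F
H→E→G→F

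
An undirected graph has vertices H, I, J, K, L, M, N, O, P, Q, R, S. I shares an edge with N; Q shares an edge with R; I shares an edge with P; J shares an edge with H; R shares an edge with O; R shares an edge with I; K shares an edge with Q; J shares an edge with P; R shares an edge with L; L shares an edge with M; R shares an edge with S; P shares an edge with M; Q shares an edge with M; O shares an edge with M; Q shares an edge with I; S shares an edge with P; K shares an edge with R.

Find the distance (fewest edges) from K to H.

Distance 0: K.
Distance 1: Q, R.
Distance 2: I, L, M, O, S.
Distance 3: N, P.
Distance 4: J.
Distance 5: H — contains H.

5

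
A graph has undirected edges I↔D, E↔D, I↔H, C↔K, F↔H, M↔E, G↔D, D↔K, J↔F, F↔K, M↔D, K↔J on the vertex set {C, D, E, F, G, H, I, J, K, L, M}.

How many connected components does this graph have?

2

From C: component {C, D, E, F, G, H, I, J, K, M}.
From L: component {L}.
That's 2 components.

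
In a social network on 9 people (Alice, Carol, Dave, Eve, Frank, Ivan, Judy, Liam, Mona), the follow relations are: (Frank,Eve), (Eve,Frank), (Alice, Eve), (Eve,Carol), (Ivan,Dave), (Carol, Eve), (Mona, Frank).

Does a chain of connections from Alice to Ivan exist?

Explore from Alice.
Distance 1: reach Eve.
Distance 2: reach Carol, Frank.
The search from Alice is exhausted; no directed path reaches Ivan.

No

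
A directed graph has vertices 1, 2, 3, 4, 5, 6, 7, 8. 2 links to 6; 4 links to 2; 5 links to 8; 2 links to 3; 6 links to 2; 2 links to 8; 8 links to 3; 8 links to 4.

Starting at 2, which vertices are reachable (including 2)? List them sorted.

2, 3, 4, 6, 8

Start at 2.
Its neighbours: 3, 6, 8.
Then their neighbours: 4.
Nothing further is reachable.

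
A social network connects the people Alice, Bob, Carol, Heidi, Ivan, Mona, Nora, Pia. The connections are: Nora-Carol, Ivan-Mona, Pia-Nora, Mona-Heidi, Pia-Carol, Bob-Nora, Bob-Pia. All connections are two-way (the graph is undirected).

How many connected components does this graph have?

3

From Alice: component {Alice}.
From Bob: component {Bob, Carol, Nora, Pia}.
From Heidi: component {Heidi, Ivan, Mona}.
That's 3 components.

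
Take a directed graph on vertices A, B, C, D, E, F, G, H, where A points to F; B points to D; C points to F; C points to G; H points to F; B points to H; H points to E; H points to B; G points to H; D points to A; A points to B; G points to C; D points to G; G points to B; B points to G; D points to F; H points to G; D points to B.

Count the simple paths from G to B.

2

G→B
G→H→B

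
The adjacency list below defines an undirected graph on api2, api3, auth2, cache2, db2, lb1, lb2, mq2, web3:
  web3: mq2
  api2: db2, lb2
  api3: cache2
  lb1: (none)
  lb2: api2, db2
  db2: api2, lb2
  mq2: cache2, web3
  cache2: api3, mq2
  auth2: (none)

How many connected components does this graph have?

4

From api2: component {api2, db2, lb2}.
From api3: component {api3, cache2, mq2, web3}.
From auth2: component {auth2}.
From lb1: component {lb1}.
That's 4 components.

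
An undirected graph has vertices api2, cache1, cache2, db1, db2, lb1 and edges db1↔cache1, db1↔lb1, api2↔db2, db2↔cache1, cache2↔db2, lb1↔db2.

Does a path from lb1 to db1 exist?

Explore from lb1.
Distance 1: reach db1, db2.
Found db1.

Yes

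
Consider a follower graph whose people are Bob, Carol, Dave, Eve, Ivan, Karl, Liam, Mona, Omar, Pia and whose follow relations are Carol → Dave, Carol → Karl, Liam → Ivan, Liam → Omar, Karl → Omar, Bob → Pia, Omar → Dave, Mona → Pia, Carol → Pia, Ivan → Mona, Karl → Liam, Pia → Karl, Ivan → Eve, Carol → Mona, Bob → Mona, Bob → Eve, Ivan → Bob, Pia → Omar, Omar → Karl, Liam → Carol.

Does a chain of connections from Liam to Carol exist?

Explore from Liam.
Distance 1: reach Carol, Ivan, Omar.
Found Carol.

Yes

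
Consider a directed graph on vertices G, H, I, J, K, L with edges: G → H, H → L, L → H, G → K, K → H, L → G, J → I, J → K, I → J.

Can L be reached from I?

Explore from I.
Distance 1: reach J.
Distance 2: reach K.
Distance 3: reach H.
Distance 4: reach L.
Found L.

Yes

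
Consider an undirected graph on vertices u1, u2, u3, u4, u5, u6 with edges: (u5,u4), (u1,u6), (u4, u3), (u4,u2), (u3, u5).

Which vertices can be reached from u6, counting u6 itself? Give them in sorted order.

u1, u6

Start at u6.
Its neighbours: u1.
Nothing further is reachable.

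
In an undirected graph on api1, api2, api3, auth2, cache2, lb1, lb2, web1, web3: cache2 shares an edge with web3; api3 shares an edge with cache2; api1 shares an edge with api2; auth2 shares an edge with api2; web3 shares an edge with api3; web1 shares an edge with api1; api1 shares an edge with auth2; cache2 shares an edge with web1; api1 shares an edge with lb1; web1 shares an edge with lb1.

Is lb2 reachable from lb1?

Explore from lb1.
Distance 1: reach api1, web1.
Distance 2: reach api2, auth2, cache2.
Distance 3: reach api3, web3.
The search is exhausted without reaching lb2; it lies in a different component.

No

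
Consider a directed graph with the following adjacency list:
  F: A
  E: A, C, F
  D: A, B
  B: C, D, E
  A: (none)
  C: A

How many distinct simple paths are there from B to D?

1

B→D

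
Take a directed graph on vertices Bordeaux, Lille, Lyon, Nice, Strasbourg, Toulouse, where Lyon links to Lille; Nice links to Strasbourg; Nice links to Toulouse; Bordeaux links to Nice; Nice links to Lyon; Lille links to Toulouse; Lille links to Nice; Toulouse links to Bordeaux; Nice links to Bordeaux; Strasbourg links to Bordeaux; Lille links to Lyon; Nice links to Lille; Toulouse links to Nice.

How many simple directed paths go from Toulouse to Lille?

4

Toulouse→Bordeaux→Nice→Lille
Toulouse→Bordeaux→Nice→Lyon→Lille
Toulouse→Nice→Lille
Toulouse→Nice→Lyon→Lille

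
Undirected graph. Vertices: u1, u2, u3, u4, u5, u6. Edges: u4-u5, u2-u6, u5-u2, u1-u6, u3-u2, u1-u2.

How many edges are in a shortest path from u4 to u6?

3

Distance 0: u4.
Distance 1: u5.
Distance 2: u2.
Distance 3: u1, u3, u6 — contains u6.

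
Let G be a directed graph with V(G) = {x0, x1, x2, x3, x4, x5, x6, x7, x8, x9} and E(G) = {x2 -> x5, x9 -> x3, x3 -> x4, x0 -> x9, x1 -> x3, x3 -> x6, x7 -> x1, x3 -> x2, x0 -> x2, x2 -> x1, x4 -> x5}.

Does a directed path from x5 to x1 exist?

x5 has no outgoing edges, so nothing is reachable from it.

No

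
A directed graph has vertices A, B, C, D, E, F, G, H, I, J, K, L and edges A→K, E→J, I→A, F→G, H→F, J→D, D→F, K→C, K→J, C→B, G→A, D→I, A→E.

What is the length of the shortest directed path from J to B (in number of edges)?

6

Distance 0: J.
Distance 1: D.
Distance 2: F, I.
Distance 3: A, G.
Distance 4: E, K.
Distance 5: C.
Distance 6: B — contains B.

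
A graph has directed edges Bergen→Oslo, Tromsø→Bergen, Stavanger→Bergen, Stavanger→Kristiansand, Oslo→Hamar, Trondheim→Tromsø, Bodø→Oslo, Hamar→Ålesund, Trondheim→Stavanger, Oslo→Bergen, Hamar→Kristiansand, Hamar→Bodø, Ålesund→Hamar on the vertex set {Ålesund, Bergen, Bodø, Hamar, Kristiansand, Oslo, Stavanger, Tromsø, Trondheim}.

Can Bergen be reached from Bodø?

Explore from Bodø.
Distance 1: reach Oslo.
Distance 2: reach Bergen, Hamar.
Found Bergen.

Yes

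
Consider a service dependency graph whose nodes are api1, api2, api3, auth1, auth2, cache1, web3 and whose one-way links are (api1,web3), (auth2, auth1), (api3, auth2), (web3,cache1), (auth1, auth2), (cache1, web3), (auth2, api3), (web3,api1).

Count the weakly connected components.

From api1: component {api1, cache1, web3}.
From api2: component {api2}.
From api3: component {api3, auth1, auth2}.
That's 3 components.

3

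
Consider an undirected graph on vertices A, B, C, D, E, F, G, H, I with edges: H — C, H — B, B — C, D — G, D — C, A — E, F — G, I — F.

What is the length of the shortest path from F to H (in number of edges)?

4

Distance 0: F.
Distance 1: G, I.
Distance 2: D.
Distance 3: C.
Distance 4: B, H — contains H.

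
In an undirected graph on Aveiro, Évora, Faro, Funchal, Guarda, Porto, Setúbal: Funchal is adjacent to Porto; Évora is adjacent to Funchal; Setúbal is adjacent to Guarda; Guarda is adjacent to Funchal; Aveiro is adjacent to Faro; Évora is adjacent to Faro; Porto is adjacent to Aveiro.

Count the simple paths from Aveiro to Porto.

2

Aveiro–Faro–Évora–Funchal–Porto
Aveiro–Porto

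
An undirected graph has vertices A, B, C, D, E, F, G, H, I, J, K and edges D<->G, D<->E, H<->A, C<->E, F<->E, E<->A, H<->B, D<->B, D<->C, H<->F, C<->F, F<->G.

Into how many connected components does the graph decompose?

4

From A: component {A, B, C, D, E, F, G, H}.
From I: component {I}.
From J: component {J}.
From K: component {K}.
That's 4 components.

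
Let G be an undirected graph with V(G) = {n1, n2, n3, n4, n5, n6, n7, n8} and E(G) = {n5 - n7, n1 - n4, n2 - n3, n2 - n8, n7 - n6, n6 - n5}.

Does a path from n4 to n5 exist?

No

Explore from n4.
Distance 1: reach n1.
The search is exhausted without reaching n5; it lies in a different component.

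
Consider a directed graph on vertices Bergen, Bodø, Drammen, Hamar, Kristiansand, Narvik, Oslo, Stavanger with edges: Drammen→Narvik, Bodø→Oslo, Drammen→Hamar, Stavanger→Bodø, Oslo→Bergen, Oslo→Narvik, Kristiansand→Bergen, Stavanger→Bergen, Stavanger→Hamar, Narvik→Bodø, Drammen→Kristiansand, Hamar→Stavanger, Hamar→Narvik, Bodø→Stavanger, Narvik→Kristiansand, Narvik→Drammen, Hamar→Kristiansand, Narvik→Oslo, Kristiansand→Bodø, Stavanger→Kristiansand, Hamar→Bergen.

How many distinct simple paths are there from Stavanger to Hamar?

3

Stavanger→Bodø→Oslo→Narvik→Drammen→Hamar
Stavanger→Hamar
Stavanger→Kristiansand→Bodø→Oslo→Narvik→Drammen→Hamar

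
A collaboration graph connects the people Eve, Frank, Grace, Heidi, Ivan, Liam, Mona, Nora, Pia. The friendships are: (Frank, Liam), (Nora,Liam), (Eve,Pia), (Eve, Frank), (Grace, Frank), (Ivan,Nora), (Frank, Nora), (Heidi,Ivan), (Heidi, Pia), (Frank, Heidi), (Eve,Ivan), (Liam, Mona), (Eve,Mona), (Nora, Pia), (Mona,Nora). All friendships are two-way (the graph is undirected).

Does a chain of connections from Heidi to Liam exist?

Yes

Explore from Heidi.
Distance 1: reach Frank, Ivan, Pia.
Distance 2: reach Eve, Grace, Liam, Nora.
Found Liam.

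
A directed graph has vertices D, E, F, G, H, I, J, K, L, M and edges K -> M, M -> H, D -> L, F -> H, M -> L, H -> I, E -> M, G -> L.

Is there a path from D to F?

No

Explore from D.
Distance 1: reach L.
The search from D is exhausted; no directed path reaches F.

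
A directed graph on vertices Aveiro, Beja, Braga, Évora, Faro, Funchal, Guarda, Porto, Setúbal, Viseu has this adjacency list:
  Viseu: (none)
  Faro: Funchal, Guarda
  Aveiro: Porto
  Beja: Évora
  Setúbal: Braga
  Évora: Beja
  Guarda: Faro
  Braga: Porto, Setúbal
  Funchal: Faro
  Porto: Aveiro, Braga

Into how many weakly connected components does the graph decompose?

4

From Aveiro: component {Aveiro, Braga, Porto, Setúbal}.
From Beja: component {Beja, Évora}.
From Faro: component {Faro, Funchal, Guarda}.
From Viseu: component {Viseu}.
That's 4 components.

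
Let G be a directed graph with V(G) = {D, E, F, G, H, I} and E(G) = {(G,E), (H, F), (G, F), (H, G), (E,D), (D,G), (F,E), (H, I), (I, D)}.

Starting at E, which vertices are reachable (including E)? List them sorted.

Start at E.
Its neighbours: D.
Then their neighbours: G.
Then next layer: F.
Nothing further is reachable.

D, E, F, G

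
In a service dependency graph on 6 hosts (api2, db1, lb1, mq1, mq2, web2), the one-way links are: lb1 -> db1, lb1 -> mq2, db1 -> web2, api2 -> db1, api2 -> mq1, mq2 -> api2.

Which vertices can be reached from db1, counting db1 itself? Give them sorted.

db1, web2

Start at db1.
Its neighbours: web2.
Nothing further is reachable.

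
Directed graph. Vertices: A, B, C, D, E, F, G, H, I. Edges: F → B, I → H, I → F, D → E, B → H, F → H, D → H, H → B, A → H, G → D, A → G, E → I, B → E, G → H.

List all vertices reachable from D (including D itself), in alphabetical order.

Start at D.
Its neighbours: E, H.
Then their neighbours: B, I.
Then next layer: F.
Nothing further is reachable.

B, D, E, F, H, I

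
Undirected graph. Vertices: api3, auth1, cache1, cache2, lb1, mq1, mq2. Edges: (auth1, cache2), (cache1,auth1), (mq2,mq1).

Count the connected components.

4

From api3: component {api3}.
From auth1: component {auth1, cache1, cache2}.
From lb1: component {lb1}.
From mq1: component {mq1, mq2}.
That's 4 components.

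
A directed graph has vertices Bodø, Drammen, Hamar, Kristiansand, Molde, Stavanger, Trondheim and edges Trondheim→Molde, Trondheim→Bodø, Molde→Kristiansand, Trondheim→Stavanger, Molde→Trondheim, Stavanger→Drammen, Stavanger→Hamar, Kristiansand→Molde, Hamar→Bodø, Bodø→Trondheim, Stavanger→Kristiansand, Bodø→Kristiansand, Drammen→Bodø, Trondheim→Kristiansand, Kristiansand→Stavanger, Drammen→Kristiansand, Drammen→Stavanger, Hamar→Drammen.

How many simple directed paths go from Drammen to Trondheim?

7

Drammen→Bodø→Kristiansand→Molde→Trondheim
Drammen→Bodø→Trondheim
Drammen→Kristiansand→Molde→Trondheim
Drammen→Kristiansand→Stavanger→Hamar→Bodø→Trondheim
Drammen→Stavanger→Hamar→Bodø→Kristiansand→Molde→Trondheim
Drammen→Stavanger→Hamar→Bodø→Trondheim
Drammen→Stavanger→Kristiansand→Molde→Trondheim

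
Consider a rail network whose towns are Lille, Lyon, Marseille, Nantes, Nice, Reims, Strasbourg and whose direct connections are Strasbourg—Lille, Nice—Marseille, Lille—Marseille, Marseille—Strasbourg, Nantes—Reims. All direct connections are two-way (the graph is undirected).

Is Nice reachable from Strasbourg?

Explore from Strasbourg.
Distance 1: reach Lille, Marseille.
Distance 2: reach Nice.
Found Nice.

Yes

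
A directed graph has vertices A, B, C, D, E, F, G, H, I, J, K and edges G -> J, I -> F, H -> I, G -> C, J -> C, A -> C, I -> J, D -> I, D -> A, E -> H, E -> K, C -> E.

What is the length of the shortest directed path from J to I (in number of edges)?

Distance 0: J.
Distance 1: C.
Distance 2: E.
Distance 3: H, K.
Distance 4: I — contains I.

4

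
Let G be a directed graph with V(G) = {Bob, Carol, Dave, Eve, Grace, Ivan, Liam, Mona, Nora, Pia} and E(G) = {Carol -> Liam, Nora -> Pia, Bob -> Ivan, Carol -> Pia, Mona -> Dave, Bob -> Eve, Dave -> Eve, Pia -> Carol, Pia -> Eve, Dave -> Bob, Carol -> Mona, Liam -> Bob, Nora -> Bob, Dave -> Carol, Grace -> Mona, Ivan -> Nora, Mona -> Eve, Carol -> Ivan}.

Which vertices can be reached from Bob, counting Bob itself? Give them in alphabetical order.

Start at Bob.
Its neighbours: Eve, Ivan.
Then their neighbours: Nora.
Then next layer: Pia.
Then next layer: Carol.
Then next layer: Liam, Mona.
Then next layer: Dave.
Nothing further is reachable.

Bob, Carol, Dave, Eve, Ivan, Liam, Mona, Nora, Pia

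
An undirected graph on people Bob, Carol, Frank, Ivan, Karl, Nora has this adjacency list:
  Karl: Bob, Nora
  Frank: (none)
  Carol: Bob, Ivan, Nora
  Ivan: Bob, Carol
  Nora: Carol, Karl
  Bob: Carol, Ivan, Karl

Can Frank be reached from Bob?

Explore from Bob.
Distance 1: reach Carol, Ivan, Karl.
Distance 2: reach Nora.
The search is exhausted without reaching Frank; it lies in a different component.

No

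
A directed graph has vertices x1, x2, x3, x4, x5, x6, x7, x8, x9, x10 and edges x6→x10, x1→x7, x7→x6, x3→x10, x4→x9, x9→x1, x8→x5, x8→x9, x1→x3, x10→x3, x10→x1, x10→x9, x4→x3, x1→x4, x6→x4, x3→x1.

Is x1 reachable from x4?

Explore from x4.
Distance 1: reach x3, x9.
Distance 2: reach x1, x10.
Found x1.

Yes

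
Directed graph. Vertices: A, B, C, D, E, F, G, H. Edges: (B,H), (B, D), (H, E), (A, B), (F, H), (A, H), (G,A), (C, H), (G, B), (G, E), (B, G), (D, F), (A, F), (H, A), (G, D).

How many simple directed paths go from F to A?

F→H→A

1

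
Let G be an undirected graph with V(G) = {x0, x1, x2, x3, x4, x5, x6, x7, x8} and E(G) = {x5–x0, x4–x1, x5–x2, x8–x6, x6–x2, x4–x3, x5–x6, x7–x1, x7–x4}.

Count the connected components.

From x0: component {x0, x2, x5, x6, x8}.
From x1: component {x1, x3, x4, x7}.
That's 2 components.

2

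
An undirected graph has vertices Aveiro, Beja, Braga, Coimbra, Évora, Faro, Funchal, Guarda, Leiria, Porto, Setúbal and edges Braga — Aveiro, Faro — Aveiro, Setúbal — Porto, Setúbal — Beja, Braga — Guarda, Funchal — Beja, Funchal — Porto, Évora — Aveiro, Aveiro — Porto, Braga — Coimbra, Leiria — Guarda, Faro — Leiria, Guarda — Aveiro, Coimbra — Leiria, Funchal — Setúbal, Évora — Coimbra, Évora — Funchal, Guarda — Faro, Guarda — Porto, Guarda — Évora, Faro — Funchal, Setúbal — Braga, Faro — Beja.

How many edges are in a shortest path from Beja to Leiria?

Distance 0: Beja.
Distance 1: Faro, Funchal, Setúbal.
Distance 2: Aveiro, Braga, Évora, Guarda, Leiria, Porto — contains Leiria.

2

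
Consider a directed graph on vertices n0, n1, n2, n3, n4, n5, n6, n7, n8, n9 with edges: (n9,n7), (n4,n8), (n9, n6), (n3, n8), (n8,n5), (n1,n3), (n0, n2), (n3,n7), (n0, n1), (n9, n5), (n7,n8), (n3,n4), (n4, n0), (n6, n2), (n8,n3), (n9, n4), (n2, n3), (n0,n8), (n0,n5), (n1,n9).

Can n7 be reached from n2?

Explore from n2.
Distance 1: reach n3.
Distance 2: reach n4, n7, n8.
Found n7.

Yes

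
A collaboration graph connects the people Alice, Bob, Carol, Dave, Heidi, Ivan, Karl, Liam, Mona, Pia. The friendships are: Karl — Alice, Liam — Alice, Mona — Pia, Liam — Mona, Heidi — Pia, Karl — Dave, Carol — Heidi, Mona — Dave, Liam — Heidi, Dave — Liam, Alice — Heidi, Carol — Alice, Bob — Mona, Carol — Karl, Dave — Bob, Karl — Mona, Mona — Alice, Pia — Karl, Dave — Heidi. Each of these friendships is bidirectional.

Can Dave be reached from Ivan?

Ivan has no edges, so nothing is reachable from it.

No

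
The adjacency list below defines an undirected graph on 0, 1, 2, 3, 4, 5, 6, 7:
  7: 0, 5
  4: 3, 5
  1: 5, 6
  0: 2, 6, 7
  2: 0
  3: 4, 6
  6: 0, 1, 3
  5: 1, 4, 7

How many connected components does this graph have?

1

From 0: component {0, 1, 2, 3, 4, 5, 6, 7}.
That's 1 component.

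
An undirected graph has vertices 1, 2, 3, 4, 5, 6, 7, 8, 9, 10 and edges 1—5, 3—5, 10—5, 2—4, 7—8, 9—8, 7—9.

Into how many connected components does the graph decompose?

From 1: component {1, 3, 5, 10}.
From 2: component {2, 4}.
From 6: component {6}.
From 7: component {7, 8, 9}.
That's 4 components.

4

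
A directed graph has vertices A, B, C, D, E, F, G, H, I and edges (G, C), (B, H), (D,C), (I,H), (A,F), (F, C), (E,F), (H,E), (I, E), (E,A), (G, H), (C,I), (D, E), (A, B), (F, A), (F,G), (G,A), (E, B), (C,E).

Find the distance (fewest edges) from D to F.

2

Distance 0: D.
Distance 1: C, E.
Distance 2: A, B, F, I — contains F.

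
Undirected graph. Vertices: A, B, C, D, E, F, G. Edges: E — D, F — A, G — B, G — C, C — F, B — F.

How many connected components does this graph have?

2

From A: component {A, B, C, F, G}.
From D: component {D, E}.
That's 2 components.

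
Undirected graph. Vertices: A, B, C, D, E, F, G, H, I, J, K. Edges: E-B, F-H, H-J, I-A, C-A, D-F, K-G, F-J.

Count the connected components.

From A: component {A, C, I}.
From B: component {B, E}.
From D: component {D, F, H, J}.
From G: component {G, K}.
That's 4 components.

4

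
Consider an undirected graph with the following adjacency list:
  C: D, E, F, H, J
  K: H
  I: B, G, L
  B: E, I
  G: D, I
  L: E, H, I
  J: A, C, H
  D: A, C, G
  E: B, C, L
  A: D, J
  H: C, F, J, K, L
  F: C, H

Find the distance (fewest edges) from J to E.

2

Distance 0: J.
Distance 1: A, C, H.
Distance 2: D, E, F, K, L — contains E.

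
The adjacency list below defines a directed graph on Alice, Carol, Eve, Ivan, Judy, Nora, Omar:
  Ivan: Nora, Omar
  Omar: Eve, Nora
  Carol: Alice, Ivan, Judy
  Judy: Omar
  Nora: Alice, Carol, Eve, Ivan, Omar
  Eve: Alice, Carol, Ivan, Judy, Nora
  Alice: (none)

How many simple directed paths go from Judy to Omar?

1

Judy→Omar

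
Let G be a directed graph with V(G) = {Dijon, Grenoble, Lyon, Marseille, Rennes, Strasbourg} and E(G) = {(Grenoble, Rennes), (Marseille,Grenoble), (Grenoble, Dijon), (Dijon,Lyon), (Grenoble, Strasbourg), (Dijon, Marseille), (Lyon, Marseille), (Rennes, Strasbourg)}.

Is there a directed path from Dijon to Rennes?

Yes

Explore from Dijon.
Distance 1: reach Lyon, Marseille.
Distance 2: reach Grenoble.
Distance 3: reach Rennes, Strasbourg.
Found Rennes.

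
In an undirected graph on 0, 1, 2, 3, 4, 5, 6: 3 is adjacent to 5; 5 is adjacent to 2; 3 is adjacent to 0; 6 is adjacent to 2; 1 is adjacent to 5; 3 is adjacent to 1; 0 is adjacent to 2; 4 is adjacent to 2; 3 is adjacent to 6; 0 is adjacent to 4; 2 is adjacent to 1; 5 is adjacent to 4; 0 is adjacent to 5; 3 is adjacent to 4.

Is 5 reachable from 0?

Explore from 0.
Distance 1: reach 2, 3, 4, 5.
Found 5.

Yes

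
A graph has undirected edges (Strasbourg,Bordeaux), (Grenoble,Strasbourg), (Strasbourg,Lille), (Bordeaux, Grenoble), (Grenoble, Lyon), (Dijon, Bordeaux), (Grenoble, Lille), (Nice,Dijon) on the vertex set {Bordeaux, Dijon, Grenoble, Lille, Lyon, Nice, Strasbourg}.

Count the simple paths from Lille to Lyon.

Lille–Grenoble–Lyon
Lille–Strasbourg–Bordeaux–Grenoble–Lyon
Lille–Strasbourg–Grenoble–Lyon

3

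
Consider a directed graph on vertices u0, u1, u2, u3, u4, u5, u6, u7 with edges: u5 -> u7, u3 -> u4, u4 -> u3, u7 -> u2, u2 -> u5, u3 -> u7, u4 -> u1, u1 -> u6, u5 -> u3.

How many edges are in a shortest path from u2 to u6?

Distance 0: u2.
Distance 1: u5.
Distance 2: u3, u7.
Distance 3: u4.
Distance 4: u1.
Distance 5: u6 — contains u6.

5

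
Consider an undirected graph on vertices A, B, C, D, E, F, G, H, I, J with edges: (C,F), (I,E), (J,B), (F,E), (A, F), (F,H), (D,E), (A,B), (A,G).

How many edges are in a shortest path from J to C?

4

Distance 0: J.
Distance 1: B.
Distance 2: A.
Distance 3: F, G.
Distance 4: C, E, H — contains C.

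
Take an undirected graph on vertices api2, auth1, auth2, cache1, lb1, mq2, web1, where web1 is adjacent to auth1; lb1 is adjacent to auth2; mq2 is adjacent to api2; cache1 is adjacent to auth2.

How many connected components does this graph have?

3

From api2: component {api2, mq2}.
From auth1: component {auth1, web1}.
From auth2: component {auth2, cache1, lb1}.
That's 3 components.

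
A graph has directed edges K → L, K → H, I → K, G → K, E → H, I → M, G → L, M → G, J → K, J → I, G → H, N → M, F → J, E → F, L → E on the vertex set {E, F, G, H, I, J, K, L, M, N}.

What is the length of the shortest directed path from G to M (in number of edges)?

6

Distance 0: G.
Distance 1: H, K, L.
Distance 2: E.
Distance 3: F.
Distance 4: J.
Distance 5: I.
Distance 6: M — contains M.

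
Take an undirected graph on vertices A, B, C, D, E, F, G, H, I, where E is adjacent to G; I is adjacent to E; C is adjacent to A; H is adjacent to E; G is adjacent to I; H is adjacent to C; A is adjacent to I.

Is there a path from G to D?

No

Explore from G.
Distance 1: reach E, I.
Distance 2: reach A, H.
Distance 3: reach C.
The search is exhausted without reaching D; it lies in a different component.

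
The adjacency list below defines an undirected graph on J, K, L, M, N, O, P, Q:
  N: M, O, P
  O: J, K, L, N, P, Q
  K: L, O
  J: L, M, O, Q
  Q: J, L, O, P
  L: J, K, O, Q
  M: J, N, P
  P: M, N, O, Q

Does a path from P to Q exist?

Explore from P.
Distance 1: reach M, N, O, Q.
Found Q.

Yes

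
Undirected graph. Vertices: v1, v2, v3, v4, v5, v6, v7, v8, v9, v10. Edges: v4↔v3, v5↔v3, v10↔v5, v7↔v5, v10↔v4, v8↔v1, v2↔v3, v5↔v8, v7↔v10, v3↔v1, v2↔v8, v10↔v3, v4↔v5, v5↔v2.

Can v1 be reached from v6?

v6 has no edges, so nothing is reachable from it.

No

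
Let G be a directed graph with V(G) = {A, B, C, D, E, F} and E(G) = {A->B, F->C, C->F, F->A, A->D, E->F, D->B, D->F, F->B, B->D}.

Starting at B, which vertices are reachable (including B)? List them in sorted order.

Start at B.
Its neighbours: D.
Then their neighbours: F.
Then next layer: A, C.
Nothing further is reachable.

A, B, C, D, F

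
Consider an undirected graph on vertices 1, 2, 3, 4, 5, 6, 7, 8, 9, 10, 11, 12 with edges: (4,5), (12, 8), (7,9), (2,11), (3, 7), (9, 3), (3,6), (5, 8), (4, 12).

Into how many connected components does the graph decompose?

From 1: component {1}.
From 2: component {2, 11}.
From 3: component {3, 6, 7, 9}.
From 4: component {4, 5, 8, 12}.
From 10: component {10}.
That's 5 components.

5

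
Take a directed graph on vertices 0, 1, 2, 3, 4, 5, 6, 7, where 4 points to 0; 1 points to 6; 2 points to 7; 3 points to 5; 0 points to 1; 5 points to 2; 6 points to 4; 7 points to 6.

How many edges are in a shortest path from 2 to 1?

5

Distance 0: 2.
Distance 1: 7.
Distance 2: 6.
Distance 3: 4.
Distance 4: 0.
Distance 5: 1 — contains 1.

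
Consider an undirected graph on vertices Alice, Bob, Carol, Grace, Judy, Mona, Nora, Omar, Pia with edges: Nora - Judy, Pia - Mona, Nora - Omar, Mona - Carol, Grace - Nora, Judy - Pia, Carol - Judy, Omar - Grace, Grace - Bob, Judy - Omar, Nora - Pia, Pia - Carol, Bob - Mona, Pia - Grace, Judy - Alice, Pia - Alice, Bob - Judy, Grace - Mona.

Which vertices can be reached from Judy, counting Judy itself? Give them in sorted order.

Alice, Bob, Carol, Grace, Judy, Mona, Nora, Omar, Pia

Start at Judy.
Its neighbours: Alice, Bob, Carol, Nora, Omar, Pia.
Then their neighbours: Grace, Mona.
Every vertex is now reached.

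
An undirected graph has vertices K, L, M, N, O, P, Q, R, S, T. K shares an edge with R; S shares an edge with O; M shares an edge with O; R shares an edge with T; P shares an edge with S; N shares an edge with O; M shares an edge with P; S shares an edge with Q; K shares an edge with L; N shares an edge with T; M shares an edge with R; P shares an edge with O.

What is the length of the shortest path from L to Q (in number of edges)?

6

Distance 0: L.
Distance 1: K.
Distance 2: R.
Distance 3: M, T.
Distance 4: N, O, P.
Distance 5: S.
Distance 6: Q — contains Q.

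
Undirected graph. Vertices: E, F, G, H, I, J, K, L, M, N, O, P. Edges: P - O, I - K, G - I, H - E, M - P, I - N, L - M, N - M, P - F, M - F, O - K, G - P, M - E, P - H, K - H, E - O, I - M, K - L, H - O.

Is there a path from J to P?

J has no edges, so nothing is reachable from it.

No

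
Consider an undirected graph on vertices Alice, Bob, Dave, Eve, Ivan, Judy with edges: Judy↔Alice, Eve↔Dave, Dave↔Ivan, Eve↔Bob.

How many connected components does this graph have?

2

From Alice: component {Alice, Judy}.
From Bob: component {Bob, Dave, Eve, Ivan}.
That's 2 components.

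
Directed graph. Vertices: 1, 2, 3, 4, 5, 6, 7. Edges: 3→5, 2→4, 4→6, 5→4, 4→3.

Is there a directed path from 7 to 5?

7 has no outgoing edges, so nothing is reachable from it.

No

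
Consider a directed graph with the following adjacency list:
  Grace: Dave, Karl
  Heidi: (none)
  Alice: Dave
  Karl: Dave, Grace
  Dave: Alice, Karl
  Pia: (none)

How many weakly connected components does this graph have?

From Alice: component {Alice, Dave, Grace, Karl}.
From Heidi: component {Heidi}.
From Pia: component {Pia}.
That's 3 components.

3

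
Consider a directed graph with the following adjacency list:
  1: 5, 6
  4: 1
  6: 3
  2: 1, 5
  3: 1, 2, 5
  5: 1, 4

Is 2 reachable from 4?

Explore from 4.
Distance 1: reach 1.
Distance 2: reach 5, 6.
Distance 3: reach 3.
Distance 4: reach 2.
Found 2.

Yes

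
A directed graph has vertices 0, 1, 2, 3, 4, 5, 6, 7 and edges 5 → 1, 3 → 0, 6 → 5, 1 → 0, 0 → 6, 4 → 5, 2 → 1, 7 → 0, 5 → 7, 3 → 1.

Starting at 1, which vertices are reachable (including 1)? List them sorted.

0, 1, 5, 6, 7

Start at 1.
Its neighbours: 0.
Then their neighbours: 6.
Then next layer: 5.
Then next layer: 7.
Nothing further is reachable.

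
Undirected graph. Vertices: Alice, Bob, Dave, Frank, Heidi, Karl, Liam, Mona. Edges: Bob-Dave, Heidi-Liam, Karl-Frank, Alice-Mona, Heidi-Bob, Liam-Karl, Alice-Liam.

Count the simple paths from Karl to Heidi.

1

Karl–Liam–Heidi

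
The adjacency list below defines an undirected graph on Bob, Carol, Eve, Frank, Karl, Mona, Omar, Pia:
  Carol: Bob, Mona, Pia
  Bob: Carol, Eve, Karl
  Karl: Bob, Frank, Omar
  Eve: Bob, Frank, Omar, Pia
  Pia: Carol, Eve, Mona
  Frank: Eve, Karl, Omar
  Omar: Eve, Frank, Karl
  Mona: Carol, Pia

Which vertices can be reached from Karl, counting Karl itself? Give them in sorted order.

Start at Karl.
Its neighbours: Bob, Frank, Omar.
Then their neighbours: Carol, Eve.
Then next layer: Mona, Pia.
Every vertex is now reached.

Bob, Carol, Eve, Frank, Karl, Mona, Omar, Pia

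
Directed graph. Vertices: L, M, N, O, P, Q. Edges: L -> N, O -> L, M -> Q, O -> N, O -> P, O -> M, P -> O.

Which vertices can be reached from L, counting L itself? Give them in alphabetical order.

L, N

Start at L.
Its neighbours: N.
Nothing further is reachable.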